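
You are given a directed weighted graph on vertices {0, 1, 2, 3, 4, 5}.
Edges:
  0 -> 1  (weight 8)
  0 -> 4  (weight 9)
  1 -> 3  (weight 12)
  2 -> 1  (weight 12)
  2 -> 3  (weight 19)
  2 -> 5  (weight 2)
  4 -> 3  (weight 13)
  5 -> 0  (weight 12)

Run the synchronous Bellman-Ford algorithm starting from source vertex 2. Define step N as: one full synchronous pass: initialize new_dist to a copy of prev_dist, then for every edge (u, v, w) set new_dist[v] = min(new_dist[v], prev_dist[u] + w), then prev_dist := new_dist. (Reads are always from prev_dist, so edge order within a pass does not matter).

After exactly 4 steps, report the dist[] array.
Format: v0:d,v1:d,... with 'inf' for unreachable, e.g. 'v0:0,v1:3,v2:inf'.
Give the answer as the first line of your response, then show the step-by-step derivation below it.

v0:14,v1:12,v2:0,v3:19,v4:23,v5:2

step 1: dist = v0:inf,v1:12,v2:0,v3:19,v4:inf,v5:2
step 2: dist = v0:14,v1:12,v2:0,v3:19,v4:inf,v5:2
step 3: dist = v0:14,v1:12,v2:0,v3:19,v4:23,v5:2
step 4: dist = v0:14,v1:12,v2:0,v3:19,v4:23,v5:2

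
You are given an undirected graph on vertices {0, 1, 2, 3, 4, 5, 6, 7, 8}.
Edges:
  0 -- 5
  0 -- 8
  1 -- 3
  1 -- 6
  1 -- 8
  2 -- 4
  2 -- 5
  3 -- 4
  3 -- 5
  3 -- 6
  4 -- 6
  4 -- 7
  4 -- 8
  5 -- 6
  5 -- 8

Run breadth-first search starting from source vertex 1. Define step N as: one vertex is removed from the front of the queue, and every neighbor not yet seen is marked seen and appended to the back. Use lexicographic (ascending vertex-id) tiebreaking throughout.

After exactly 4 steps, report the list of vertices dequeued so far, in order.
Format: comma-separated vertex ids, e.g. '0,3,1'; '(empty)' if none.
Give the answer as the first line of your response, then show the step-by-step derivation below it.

1,3,6,8

step 1: dequeue 1; queue=[3,6,8]; order=1
step 2: dequeue 3; queue=[6,8,4,5]; order=1,3
step 3: dequeue 6; queue=[8,4,5]; order=1,3,6
step 4: dequeue 8; queue=[4,5,0]; order=1,3,6,8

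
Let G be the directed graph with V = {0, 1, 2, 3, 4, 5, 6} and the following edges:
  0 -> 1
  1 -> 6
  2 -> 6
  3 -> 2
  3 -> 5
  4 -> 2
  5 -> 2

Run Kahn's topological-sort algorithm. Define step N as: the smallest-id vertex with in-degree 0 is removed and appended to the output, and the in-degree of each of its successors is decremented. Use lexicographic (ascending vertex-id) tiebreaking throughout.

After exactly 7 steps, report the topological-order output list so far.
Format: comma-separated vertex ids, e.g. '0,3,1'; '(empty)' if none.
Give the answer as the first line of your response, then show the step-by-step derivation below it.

0,1,3,4,5,2,6

step 1: output 0; order=[0]; indeg=(0,0,3,0,0,1,2)
step 2: output 1; order=[0,1]; indeg=(0,0,3,0,0,1,1)
step 3: output 3; order=[0,1,3]; indeg=(0,0,2,0,0,0,1)
step 4: output 4; order=[0,1,3,4]; indeg=(0,0,1,0,0,0,1)
step 5: output 5; order=[0,1,3,4,5]; indeg=(0,0,0,0,0,0,1)
step 6: output 2; order=[0,1,3,4,5,2]; indeg=(0,0,0,0,0,0,0)
step 7: output 6; order=[0,1,3,4,5,2,6]; indeg=(0,0,0,0,0,0,0)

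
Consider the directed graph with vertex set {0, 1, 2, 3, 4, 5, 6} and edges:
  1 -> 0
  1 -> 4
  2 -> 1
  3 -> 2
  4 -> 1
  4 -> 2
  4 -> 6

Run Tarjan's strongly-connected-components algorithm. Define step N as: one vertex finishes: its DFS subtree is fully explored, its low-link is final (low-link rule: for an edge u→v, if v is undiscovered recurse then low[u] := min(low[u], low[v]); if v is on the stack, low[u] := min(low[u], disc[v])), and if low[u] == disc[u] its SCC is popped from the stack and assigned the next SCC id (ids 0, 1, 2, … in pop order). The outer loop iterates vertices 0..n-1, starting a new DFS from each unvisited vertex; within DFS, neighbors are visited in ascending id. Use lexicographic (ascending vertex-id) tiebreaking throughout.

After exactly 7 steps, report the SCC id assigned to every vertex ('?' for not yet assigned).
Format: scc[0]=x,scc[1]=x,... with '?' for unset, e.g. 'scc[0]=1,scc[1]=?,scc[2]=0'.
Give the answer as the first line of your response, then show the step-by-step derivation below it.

scc[0]=0,scc[1]=2,scc[2]=2,scc[3]=3,scc[4]=2,scc[5]=4,scc[6]=1

step 1: low=(low[0]=0,low[1]=?,low[2]=?,low[3]=?,low[4]=?,low[5]=?,low[6]=?); scc=(scc[0]=0,scc[1]=?,scc[2]=?,scc[3]=?,scc[4]=?,scc[5]=?,scc[6]=?)
step 2: low=(low[0]=0,low[1]=1,low[2]=1,low[3]=?,low[4]=1,low[5]=?,low[6]=?); scc=(scc[0]=0,scc[1]=?,scc[2]=?,scc[3]=?,scc[4]=?,scc[5]=?,scc[6]=?)
step 3: low=(low[0]=0,low[1]=1,low[2]=1,low[3]=?,low[4]=1,low[5]=?,low[6]=4); scc=(scc[0]=0,scc[1]=?,scc[2]=?,scc[3]=?,scc[4]=?,scc[5]=?,scc[6]=1)
step 4: low=(low[0]=0,low[1]=1,low[2]=1,low[3]=?,low[4]=1,low[5]=?,low[6]=4); scc=(scc[0]=0,scc[1]=?,scc[2]=?,scc[3]=?,scc[4]=?,scc[5]=?,scc[6]=1)
step 5: low=(low[0]=0,low[1]=1,low[2]=1,low[3]=?,low[4]=1,low[5]=?,low[6]=4); scc=(scc[0]=0,scc[1]=2,scc[2]=2,scc[3]=?,scc[4]=2,scc[5]=?,scc[6]=1)
step 6: low=(low[0]=0,low[1]=1,low[2]=1,low[3]=5,low[4]=1,low[5]=?,low[6]=4); scc=(scc[0]=0,scc[1]=2,scc[2]=2,scc[3]=3,scc[4]=2,scc[5]=?,scc[6]=1)
step 7: low=(low[0]=0,low[1]=1,low[2]=1,low[3]=5,low[4]=1,low[5]=6,low[6]=4); scc=(scc[0]=0,scc[1]=2,scc[2]=2,scc[3]=3,scc[4]=2,scc[5]=4,scc[6]=1)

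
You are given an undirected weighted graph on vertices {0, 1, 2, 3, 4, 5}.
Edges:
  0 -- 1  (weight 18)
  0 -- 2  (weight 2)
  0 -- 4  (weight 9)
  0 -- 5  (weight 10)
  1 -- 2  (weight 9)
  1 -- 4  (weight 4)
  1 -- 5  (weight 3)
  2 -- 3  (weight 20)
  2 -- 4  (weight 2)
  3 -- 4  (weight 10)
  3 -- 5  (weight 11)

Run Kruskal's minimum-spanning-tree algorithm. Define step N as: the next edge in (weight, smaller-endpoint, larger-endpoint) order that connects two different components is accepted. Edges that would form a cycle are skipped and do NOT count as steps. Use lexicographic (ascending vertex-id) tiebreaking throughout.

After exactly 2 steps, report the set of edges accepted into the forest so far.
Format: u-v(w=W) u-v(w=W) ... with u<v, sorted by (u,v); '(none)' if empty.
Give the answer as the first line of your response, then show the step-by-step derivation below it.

0-2(w=2) 2-4(w=2)

step 1: add edge 0-2 (w=2); MST = {0-2(w=2)}
step 2: add edge 2-4 (w=2); MST = {0-2(w=2) 2-4(w=2)}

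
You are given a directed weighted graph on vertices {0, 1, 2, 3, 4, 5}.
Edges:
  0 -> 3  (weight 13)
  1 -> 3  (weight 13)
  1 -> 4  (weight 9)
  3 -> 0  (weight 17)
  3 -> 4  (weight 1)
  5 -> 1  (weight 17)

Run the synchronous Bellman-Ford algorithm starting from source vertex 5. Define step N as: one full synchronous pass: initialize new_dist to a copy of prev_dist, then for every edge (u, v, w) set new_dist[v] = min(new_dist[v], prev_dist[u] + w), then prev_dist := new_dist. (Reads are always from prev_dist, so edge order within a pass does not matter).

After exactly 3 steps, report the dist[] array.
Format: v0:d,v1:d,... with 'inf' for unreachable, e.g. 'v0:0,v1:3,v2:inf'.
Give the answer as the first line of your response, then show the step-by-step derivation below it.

v0:47,v1:17,v2:inf,v3:30,v4:26,v5:0

step 1: dist = v0:inf,v1:17,v2:inf,v3:inf,v4:inf,v5:0
step 2: dist = v0:inf,v1:17,v2:inf,v3:30,v4:26,v5:0
step 3: dist = v0:47,v1:17,v2:inf,v3:30,v4:26,v5:0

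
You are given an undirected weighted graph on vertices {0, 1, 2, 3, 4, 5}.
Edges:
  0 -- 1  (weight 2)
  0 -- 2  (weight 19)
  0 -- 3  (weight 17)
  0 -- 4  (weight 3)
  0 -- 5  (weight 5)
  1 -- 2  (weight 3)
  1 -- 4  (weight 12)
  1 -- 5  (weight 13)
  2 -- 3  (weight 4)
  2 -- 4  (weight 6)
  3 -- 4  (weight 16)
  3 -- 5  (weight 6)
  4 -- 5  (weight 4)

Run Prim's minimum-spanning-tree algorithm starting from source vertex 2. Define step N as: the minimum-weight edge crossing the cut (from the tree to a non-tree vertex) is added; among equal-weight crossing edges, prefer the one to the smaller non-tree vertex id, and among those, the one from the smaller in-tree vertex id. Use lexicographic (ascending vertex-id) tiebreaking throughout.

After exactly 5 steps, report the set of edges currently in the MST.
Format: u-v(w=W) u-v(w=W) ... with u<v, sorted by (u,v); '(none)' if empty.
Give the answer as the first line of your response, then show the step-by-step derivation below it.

0-1(w=2) 0-4(w=3) 1-2(w=3) 2-3(w=4) 4-5(w=4)

step 1: add edge 1-2 (w=3); MST = {1-2(w=3)}
step 2: add edge 0-1 (w=2); MST = {0-1(w=2) 1-2(w=3)}
step 3: add edge 0-4 (w=3); MST = {0-1(w=2) 0-4(w=3) 1-2(w=3)}
step 4: add edge 2-3 (w=4); MST = {0-1(w=2) 0-4(w=3) 1-2(w=3) 2-3(w=4)}
step 5: add edge 4-5 (w=4); MST = {0-1(w=2) 0-4(w=3) 1-2(w=3) 2-3(w=4) 4-5(w=4)}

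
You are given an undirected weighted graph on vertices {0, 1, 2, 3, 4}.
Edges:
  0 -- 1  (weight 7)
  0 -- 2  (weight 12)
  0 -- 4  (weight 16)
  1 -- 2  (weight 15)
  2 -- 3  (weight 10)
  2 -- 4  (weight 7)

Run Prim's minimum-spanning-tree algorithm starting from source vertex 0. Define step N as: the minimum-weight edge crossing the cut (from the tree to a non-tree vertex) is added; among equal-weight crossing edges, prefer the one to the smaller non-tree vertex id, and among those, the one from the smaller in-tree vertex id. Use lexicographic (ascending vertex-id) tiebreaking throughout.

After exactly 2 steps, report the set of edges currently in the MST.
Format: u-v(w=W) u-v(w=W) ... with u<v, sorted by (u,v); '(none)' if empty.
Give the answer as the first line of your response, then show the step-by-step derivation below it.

0-1(w=7) 0-2(w=12)

step 1: add edge 0-1 (w=7); MST = {0-1(w=7)}
step 2: add edge 0-2 (w=12); MST = {0-1(w=7) 0-2(w=12)}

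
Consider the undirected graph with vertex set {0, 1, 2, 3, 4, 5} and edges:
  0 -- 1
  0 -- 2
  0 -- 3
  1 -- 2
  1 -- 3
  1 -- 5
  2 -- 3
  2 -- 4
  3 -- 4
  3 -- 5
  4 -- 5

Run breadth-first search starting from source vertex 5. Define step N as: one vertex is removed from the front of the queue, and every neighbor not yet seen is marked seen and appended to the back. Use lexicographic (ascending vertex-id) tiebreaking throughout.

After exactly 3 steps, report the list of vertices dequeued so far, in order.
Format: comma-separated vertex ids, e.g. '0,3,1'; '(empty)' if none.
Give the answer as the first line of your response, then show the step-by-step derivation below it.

5,1,3

step 1: dequeue 5; queue=[1,3,4]; order=5
step 2: dequeue 1; queue=[3,4,0,2]; order=5,1
step 3: dequeue 3; queue=[4,0,2]; order=5,1,3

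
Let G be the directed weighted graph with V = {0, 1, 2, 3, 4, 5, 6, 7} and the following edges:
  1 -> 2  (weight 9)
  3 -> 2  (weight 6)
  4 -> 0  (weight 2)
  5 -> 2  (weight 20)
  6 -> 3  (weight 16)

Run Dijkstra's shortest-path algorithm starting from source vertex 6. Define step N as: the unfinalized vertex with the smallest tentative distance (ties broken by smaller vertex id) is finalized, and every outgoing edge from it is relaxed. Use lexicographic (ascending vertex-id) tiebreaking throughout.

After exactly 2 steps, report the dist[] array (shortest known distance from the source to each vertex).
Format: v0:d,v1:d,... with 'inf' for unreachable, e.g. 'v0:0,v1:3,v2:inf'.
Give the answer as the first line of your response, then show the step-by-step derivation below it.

v0:inf,v1:inf,v2:22,v3:16,v4:inf,v5:inf,v6:0,v7:inf

step 1: dist = v0:inf,v1:inf,v2:inf,v3:16,v4:inf,v5:inf,v6:0,v7:inf
step 2: dist = v0:inf,v1:inf,v2:22,v3:16,v4:inf,v5:inf,v6:0,v7:inf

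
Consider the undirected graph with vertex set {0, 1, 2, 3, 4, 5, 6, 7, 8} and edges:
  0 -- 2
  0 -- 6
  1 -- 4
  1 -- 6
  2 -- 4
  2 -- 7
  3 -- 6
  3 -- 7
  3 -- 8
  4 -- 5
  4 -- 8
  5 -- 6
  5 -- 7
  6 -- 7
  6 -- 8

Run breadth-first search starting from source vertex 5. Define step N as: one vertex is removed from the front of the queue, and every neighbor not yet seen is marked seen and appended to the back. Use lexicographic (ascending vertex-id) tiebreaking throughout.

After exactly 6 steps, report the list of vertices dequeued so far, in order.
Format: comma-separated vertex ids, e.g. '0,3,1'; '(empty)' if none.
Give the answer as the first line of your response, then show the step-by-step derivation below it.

5,4,6,7,1,2

step 1: dequeue 5; queue=[4,6,7]; order=5
step 2: dequeue 4; queue=[6,7,1,2,8]; order=5,4
step 3: dequeue 6; queue=[7,1,2,8,0,3]; order=5,4,6
step 4: dequeue 7; queue=[1,2,8,0,3]; order=5,4,6,7
step 5: dequeue 1; queue=[2,8,0,3]; order=5,4,6,7,1
step 6: dequeue 2; queue=[8,0,3]; order=5,4,6,7,1,2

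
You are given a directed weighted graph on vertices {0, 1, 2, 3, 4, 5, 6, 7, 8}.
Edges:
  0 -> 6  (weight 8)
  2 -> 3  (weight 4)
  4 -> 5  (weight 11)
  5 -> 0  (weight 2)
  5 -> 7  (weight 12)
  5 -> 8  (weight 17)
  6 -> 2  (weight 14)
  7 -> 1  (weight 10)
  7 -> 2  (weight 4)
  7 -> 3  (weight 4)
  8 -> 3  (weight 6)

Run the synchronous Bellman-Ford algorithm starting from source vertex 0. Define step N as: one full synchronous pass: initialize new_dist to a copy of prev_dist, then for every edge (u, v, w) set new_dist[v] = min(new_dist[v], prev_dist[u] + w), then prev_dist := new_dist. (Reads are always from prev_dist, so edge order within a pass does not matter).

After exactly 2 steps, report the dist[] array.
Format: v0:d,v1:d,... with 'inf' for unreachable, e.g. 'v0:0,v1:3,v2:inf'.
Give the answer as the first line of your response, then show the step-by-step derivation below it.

v0:0,v1:inf,v2:22,v3:inf,v4:inf,v5:inf,v6:8,v7:inf,v8:inf

step 1: dist = v0:0,v1:inf,v2:inf,v3:inf,v4:inf,v5:inf,v6:8,v7:inf,v8:inf
step 2: dist = v0:0,v1:inf,v2:22,v3:inf,v4:inf,v5:inf,v6:8,v7:inf,v8:inf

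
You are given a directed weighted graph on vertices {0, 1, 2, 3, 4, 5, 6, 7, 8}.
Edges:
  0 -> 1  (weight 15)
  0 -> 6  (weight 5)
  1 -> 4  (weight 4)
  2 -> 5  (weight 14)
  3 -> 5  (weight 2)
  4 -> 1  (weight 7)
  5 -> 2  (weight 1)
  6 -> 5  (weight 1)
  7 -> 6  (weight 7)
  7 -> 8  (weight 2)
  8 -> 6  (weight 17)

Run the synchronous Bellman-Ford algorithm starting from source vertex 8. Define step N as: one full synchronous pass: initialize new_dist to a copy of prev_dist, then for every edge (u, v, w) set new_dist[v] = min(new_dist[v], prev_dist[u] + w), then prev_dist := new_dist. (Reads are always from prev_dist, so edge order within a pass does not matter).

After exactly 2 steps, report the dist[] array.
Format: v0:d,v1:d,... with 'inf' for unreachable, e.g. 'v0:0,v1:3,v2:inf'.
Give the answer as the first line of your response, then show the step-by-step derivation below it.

v0:inf,v1:inf,v2:inf,v3:inf,v4:inf,v5:18,v6:17,v7:inf,v8:0

step 1: dist = v0:inf,v1:inf,v2:inf,v3:inf,v4:inf,v5:inf,v6:17,v7:inf,v8:0
step 2: dist = v0:inf,v1:inf,v2:inf,v3:inf,v4:inf,v5:18,v6:17,v7:inf,v8:0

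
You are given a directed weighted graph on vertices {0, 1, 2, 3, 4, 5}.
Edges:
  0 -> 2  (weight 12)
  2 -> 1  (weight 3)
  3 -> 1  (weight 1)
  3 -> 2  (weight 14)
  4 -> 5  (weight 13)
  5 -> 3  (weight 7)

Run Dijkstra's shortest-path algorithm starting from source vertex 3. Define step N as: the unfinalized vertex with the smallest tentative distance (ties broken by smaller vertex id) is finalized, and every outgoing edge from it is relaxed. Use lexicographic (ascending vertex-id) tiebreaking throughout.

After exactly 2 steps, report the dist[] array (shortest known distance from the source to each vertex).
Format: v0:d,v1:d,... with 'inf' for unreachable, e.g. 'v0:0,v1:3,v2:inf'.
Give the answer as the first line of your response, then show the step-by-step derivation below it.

v0:inf,v1:1,v2:14,v3:0,v4:inf,v5:inf

step 1: dist = v0:inf,v1:1,v2:14,v3:0,v4:inf,v5:inf
step 2: dist = v0:inf,v1:1,v2:14,v3:0,v4:inf,v5:inf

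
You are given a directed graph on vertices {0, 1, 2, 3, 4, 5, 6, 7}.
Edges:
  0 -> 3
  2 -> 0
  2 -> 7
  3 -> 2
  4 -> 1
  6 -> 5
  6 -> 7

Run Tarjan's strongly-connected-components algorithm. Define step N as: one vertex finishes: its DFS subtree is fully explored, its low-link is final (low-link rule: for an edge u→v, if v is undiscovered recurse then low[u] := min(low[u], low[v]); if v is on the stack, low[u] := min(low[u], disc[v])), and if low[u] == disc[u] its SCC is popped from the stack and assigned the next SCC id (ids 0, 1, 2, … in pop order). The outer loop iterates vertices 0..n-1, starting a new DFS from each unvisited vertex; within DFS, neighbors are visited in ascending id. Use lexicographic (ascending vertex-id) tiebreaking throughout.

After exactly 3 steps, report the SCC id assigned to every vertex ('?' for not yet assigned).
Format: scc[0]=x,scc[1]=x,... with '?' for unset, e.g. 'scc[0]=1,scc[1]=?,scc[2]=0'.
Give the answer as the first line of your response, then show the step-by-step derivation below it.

scc[0]=?,scc[1]=?,scc[2]=?,scc[3]=?,scc[4]=?,scc[5]=?,scc[6]=?,scc[7]=0

step 1: low=(low[0]=0,low[1]=?,low[2]=0,low[3]=1,low[4]=?,low[5]=?,low[6]=?,low[7]=3); scc=(scc[0]=?,scc[1]=?,scc[2]=?,scc[3]=?,scc[4]=?,scc[5]=?,scc[6]=?,scc[7]=0)
step 2: low=(low[0]=0,low[1]=?,low[2]=0,low[3]=1,low[4]=?,low[5]=?,low[6]=?,low[7]=3); scc=(scc[0]=?,scc[1]=?,scc[2]=?,scc[3]=?,scc[4]=?,scc[5]=?,scc[6]=?,scc[7]=0)
step 3: low=(low[0]=0,low[1]=?,low[2]=0,low[3]=0,low[4]=?,low[5]=?,low[6]=?,low[7]=3); scc=(scc[0]=?,scc[1]=?,scc[2]=?,scc[3]=?,scc[4]=?,scc[5]=?,scc[6]=?,scc[7]=0)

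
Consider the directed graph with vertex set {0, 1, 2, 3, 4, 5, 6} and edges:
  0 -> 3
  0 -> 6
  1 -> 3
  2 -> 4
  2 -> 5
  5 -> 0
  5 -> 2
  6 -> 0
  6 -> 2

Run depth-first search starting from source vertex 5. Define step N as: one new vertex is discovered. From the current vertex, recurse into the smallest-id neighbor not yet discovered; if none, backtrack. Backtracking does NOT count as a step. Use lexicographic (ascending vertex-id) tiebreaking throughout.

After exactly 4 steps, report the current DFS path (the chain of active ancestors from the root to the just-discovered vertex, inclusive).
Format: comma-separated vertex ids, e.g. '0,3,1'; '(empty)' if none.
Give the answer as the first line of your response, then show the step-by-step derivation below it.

5,0,6

step 1: discover 5; path=5; order=5
step 2: discover 0; path=5>0; order=5,0
step 3: discover 3; path=5>0>3; order=5,0,3
step 4: discover 6; path=5>0>6; order=5,0,3,6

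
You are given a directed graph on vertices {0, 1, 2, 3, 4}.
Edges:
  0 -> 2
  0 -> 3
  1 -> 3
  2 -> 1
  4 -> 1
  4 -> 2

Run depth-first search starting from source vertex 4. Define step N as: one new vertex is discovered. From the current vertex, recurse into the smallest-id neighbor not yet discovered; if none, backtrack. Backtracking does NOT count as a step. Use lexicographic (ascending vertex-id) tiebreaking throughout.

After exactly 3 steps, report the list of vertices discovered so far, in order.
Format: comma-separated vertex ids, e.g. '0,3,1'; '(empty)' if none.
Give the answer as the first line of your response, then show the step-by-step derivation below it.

4,1,3

step 1: discover 4; path=4; order=4
step 2: discover 1; path=4>1; order=4,1
step 3: discover 3; path=4>1>3; order=4,1,3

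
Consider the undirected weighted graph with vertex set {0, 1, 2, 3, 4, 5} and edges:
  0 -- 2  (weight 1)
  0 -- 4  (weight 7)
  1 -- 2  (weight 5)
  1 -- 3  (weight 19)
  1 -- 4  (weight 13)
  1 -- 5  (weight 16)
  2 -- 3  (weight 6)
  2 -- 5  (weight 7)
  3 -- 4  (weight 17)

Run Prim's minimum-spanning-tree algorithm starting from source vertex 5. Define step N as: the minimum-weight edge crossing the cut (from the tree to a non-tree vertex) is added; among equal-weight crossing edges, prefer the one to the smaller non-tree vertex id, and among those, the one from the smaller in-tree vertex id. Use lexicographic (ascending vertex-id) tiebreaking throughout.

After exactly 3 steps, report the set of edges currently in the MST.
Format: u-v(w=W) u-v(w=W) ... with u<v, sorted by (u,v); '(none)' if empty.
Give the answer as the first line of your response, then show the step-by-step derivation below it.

0-2(w=1) 1-2(w=5) 2-5(w=7)

step 1: add edge 2-5 (w=7); MST = {2-5(w=7)}
step 2: add edge 0-2 (w=1); MST = {0-2(w=1) 2-5(w=7)}
step 3: add edge 1-2 (w=5); MST = {0-2(w=1) 1-2(w=5) 2-5(w=7)}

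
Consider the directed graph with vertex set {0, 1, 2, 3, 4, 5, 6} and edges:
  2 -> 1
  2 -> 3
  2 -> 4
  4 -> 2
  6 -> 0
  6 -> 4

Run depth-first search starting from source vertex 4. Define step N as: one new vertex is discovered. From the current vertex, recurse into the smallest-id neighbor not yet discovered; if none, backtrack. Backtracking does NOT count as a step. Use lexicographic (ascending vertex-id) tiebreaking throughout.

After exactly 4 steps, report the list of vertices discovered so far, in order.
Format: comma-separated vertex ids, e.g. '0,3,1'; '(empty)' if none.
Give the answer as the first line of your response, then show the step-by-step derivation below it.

4,2,1,3

step 1: discover 4; path=4; order=4
step 2: discover 2; path=4>2; order=4,2
step 3: discover 1; path=4>2>1; order=4,2,1
step 4: discover 3; path=4>2>3; order=4,2,1,3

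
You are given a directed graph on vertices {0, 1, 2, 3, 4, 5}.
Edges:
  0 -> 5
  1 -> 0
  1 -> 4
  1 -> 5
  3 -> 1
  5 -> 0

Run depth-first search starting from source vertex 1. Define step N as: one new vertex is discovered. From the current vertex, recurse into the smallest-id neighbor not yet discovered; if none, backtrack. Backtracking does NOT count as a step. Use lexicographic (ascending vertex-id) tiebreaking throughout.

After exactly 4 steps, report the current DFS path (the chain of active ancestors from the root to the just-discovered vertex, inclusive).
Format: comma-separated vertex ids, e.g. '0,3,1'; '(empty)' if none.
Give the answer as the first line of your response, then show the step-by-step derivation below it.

1,4

step 1: discover 1; path=1; order=1
step 2: discover 0; path=1>0; order=1,0
step 3: discover 5; path=1>0>5; order=1,0,5
step 4: discover 4; path=1>4; order=1,0,5,4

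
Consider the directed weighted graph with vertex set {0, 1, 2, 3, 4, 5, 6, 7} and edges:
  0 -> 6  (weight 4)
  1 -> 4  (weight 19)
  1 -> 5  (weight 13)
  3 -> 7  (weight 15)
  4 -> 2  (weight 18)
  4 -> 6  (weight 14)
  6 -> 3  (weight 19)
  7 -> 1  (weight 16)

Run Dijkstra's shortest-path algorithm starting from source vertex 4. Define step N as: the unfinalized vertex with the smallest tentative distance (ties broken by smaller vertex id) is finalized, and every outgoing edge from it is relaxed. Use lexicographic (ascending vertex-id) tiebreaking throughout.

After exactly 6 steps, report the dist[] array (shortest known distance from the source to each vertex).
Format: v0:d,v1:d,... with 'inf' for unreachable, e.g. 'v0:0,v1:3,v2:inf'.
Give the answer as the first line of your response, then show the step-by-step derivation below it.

v0:inf,v1:64,v2:18,v3:33,v4:0,v5:77,v6:14,v7:48

step 1: dist = v0:inf,v1:inf,v2:18,v3:inf,v4:0,v5:inf,v6:14,v7:inf
step 2: dist = v0:inf,v1:inf,v2:18,v3:33,v4:0,v5:inf,v6:14,v7:inf
step 3: dist = v0:inf,v1:inf,v2:18,v3:33,v4:0,v5:inf,v6:14,v7:inf
step 4: dist = v0:inf,v1:inf,v2:18,v3:33,v4:0,v5:inf,v6:14,v7:48
step 5: dist = v0:inf,v1:64,v2:18,v3:33,v4:0,v5:inf,v6:14,v7:48
step 6: dist = v0:inf,v1:64,v2:18,v3:33,v4:0,v5:77,v6:14,v7:48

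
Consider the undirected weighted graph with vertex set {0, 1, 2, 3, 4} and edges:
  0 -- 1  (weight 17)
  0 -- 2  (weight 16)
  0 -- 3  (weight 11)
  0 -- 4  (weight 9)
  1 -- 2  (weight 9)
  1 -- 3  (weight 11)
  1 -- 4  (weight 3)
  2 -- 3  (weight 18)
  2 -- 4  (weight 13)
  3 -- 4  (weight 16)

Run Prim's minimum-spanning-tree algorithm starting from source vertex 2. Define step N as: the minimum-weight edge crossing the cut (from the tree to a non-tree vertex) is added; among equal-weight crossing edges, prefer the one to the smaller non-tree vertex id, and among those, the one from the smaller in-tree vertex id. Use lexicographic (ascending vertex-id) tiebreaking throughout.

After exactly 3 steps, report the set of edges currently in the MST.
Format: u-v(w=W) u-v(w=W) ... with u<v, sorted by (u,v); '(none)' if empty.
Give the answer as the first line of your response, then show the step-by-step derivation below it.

0-4(w=9) 1-2(w=9) 1-4(w=3)

step 1: add edge 1-2 (w=9); MST = {1-2(w=9)}
step 2: add edge 1-4 (w=3); MST = {1-2(w=9) 1-4(w=3)}
step 3: add edge 0-4 (w=9); MST = {0-4(w=9) 1-2(w=9) 1-4(w=3)}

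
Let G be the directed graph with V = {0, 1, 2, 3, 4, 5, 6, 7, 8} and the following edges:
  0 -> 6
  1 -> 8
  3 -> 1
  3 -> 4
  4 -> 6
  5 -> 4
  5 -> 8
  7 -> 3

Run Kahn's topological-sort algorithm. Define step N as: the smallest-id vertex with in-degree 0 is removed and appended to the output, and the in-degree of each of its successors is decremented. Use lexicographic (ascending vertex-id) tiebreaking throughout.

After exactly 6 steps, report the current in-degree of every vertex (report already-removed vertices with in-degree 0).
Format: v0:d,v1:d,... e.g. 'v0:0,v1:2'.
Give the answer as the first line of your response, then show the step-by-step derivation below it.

v0:0,v1:0,v2:0,v3:0,v4:0,v5:0,v6:1,v7:0,v8:0

step 1: output 0; order=[0]; indeg=(0,1,0,1,2,0,1,0,2)
step 2: output 2; order=[0,2]; indeg=(0,1,0,1,2,0,1,0,2)
step 3: output 5; order=[0,2,5]; indeg=(0,1,0,1,1,0,1,0,1)
step 4: output 7; order=[0,2,5,7]; indeg=(0,1,0,0,1,0,1,0,1)
step 5: output 3; order=[0,2,5,7,3]; indeg=(0,0,0,0,0,0,1,0,1)
step 6: output 1; order=[0,2,5,7,3,1]; indeg=(0,0,0,0,0,0,1,0,0)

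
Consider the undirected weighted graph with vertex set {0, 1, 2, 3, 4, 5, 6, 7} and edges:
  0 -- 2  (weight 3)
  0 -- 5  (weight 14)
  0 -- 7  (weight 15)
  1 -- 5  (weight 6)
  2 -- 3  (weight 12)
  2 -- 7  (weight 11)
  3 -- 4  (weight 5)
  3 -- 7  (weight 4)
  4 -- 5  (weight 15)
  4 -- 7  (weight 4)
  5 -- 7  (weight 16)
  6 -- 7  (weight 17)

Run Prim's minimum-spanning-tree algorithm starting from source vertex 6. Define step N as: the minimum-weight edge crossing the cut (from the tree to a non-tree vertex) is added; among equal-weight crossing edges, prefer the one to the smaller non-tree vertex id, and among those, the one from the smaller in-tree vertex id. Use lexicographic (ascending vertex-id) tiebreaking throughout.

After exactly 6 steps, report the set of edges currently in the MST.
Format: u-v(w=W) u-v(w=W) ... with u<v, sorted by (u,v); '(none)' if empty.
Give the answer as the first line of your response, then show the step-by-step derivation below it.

0-2(w=3) 0-5(w=14) 2-7(w=11) 3-7(w=4) 4-7(w=4) 6-7(w=17)

step 1: add edge 6-7 (w=17); MST = {6-7(w=17)}
step 2: add edge 3-7 (w=4); MST = {3-7(w=4) 6-7(w=17)}
step 3: add edge 4-7 (w=4); MST = {3-7(w=4) 4-7(w=4) 6-7(w=17)}
step 4: add edge 2-7 (w=11); MST = {2-7(w=11) 3-7(w=4) 4-7(w=4) 6-7(w=17)}
step 5: add edge 0-2 (w=3); MST = {0-2(w=3) 2-7(w=11) 3-7(w=4) 4-7(w=4) 6-7(w=17)}
step 6: add edge 0-5 (w=14); MST = {0-2(w=3) 0-5(w=14) 2-7(w=11) 3-7(w=4) 4-7(w=4) 6-7(w=17)}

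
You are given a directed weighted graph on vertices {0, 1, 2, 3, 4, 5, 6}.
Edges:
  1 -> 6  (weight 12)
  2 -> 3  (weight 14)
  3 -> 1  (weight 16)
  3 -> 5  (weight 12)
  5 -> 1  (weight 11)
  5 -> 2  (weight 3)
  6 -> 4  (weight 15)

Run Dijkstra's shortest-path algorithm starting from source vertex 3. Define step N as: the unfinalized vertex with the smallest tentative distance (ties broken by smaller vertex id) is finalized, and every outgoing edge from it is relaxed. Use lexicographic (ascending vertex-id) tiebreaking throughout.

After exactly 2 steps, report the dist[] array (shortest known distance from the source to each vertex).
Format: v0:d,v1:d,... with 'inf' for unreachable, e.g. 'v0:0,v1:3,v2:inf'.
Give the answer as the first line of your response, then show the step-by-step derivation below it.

v0:inf,v1:16,v2:15,v3:0,v4:inf,v5:12,v6:inf

step 1: dist = v0:inf,v1:16,v2:inf,v3:0,v4:inf,v5:12,v6:inf
step 2: dist = v0:inf,v1:16,v2:15,v3:0,v4:inf,v5:12,v6:inf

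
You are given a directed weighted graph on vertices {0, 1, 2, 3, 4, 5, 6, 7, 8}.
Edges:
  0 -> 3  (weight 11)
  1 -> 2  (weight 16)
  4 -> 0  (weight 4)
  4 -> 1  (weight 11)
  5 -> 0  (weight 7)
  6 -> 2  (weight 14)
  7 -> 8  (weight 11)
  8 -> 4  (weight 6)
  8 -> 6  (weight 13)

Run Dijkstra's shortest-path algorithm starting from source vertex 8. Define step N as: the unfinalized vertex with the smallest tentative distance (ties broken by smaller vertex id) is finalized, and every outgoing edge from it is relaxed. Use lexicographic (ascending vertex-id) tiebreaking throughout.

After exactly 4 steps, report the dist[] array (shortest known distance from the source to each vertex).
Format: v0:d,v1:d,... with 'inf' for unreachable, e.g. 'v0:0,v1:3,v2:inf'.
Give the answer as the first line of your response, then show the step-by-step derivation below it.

v0:10,v1:17,v2:27,v3:21,v4:6,v5:inf,v6:13,v7:inf,v8:0

step 1: dist = v0:inf,v1:inf,v2:inf,v3:inf,v4:6,v5:inf,v6:13,v7:inf,v8:0
step 2: dist = v0:10,v1:17,v2:inf,v3:inf,v4:6,v5:inf,v6:13,v7:inf,v8:0
step 3: dist = v0:10,v1:17,v2:inf,v3:21,v4:6,v5:inf,v6:13,v7:inf,v8:0
step 4: dist = v0:10,v1:17,v2:27,v3:21,v4:6,v5:inf,v6:13,v7:inf,v8:0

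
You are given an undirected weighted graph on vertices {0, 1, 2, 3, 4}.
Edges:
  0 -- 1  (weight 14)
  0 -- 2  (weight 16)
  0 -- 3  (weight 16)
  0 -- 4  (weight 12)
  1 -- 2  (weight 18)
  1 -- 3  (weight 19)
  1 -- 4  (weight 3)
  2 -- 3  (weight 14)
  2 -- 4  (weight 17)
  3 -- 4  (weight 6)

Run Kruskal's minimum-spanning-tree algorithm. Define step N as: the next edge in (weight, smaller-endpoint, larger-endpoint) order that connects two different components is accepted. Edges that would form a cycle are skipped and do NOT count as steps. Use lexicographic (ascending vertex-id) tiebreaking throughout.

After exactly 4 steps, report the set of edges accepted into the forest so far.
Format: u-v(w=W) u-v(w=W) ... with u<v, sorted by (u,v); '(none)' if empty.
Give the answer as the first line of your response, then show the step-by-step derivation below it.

0-4(w=12) 1-4(w=3) 2-3(w=14) 3-4(w=6)

step 1: add edge 1-4 (w=3); MST = {1-4(w=3)}
step 2: add edge 3-4 (w=6); MST = {1-4(w=3) 3-4(w=6)}
step 3: add edge 0-4 (w=12); MST = {0-4(w=12) 1-4(w=3) 3-4(w=6)}
step 4: add edge 2-3 (w=14); MST = {0-4(w=12) 1-4(w=3) 2-3(w=14) 3-4(w=6)}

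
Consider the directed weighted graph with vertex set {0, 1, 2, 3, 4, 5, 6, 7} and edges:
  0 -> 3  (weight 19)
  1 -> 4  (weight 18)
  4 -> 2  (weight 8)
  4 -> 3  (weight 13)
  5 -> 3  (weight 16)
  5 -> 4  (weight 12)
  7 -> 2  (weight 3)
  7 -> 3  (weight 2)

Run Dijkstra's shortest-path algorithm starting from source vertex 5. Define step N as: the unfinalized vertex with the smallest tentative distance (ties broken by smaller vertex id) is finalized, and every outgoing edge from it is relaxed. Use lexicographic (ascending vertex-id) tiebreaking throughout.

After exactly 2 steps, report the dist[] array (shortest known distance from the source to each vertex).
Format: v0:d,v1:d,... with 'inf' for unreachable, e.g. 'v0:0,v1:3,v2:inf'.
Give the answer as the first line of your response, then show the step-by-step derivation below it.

v0:inf,v1:inf,v2:20,v3:16,v4:12,v5:0,v6:inf,v7:inf

step 1: dist = v0:inf,v1:inf,v2:inf,v3:16,v4:12,v5:0,v6:inf,v7:inf
step 2: dist = v0:inf,v1:inf,v2:20,v3:16,v4:12,v5:0,v6:inf,v7:inf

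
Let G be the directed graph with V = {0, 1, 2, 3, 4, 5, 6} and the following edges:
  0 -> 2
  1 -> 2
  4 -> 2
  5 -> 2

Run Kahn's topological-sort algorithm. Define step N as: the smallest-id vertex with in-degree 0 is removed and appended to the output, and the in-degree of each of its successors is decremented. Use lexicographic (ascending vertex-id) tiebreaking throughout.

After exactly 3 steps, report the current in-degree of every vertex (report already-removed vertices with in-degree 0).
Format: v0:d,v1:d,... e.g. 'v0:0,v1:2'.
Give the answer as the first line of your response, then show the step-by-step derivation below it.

v0:0,v1:0,v2:2,v3:0,v4:0,v5:0,v6:0

step 1: output 0; order=[0]; indeg=(0,0,3,0,0,0,0)
step 2: output 1; order=[0,1]; indeg=(0,0,2,0,0,0,0)
step 3: output 3; order=[0,1,3]; indeg=(0,0,2,0,0,0,0)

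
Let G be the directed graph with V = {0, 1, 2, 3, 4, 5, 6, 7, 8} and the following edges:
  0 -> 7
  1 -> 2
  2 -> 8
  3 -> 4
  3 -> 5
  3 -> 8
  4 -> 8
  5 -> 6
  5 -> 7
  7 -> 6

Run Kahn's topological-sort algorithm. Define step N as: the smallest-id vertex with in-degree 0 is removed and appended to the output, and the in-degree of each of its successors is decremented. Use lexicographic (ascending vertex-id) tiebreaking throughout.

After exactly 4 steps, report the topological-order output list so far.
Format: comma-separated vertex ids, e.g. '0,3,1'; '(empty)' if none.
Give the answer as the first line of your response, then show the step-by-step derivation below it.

0,1,2,3

step 1: output 0; order=[0]; indeg=(0,0,1,0,1,1,2,1,3)
step 2: output 1; order=[0,1]; indeg=(0,0,0,0,1,1,2,1,3)
step 3: output 2; order=[0,1,2]; indeg=(0,0,0,0,1,1,2,1,2)
step 4: output 3; order=[0,1,2,3]; indeg=(0,0,0,0,0,0,2,1,1)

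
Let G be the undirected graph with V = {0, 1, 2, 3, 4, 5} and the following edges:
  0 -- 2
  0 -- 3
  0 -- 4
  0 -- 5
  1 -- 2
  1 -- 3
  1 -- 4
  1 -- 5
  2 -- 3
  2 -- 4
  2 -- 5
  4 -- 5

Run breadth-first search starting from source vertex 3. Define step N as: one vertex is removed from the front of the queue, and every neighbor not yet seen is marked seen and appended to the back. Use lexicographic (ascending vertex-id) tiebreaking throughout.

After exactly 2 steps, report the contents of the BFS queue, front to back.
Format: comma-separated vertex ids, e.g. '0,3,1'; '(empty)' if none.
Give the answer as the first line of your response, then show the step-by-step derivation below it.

1,2,4,5

step 1: dequeue 3; queue=[0,1,2]; order=3
step 2: dequeue 0; queue=[1,2,4,5]; order=3,0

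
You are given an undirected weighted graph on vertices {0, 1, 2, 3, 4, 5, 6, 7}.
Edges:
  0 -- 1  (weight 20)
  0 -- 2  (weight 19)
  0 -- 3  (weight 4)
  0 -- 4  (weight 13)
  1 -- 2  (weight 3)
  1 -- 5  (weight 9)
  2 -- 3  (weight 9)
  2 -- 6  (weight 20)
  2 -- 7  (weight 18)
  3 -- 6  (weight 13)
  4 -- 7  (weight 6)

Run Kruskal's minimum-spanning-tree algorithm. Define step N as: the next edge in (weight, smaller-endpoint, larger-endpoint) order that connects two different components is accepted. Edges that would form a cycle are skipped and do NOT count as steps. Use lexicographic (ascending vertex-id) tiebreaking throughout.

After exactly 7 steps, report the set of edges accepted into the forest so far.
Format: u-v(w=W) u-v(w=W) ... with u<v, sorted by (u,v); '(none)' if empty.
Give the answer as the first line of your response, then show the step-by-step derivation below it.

0-3(w=4) 0-4(w=13) 1-2(w=3) 1-5(w=9) 2-3(w=9) 3-6(w=13) 4-7(w=6)

step 1: add edge 1-2 (w=3); MST = {1-2(w=3)}
step 2: add edge 0-3 (w=4); MST = {0-3(w=4) 1-2(w=3)}
step 3: add edge 4-7 (w=6); MST = {0-3(w=4) 1-2(w=3) 4-7(w=6)}
step 4: add edge 1-5 (w=9); MST = {0-3(w=4) 1-2(w=3) 1-5(w=9) 4-7(w=6)}
step 5: add edge 2-3 (w=9); MST = {0-3(w=4) 1-2(w=3) 1-5(w=9) 2-3(w=9) 4-7(w=6)}
step 6: add edge 0-4 (w=13); MST = {0-3(w=4) 0-4(w=13) 1-2(w=3) 1-5(w=9) 2-3(w=9) 4-7(w=6)}
step 7: add edge 3-6 (w=13); MST = {0-3(w=4) 0-4(w=13) 1-2(w=3) 1-5(w=9) 2-3(w=9) 3-6(w=13) 4-7(w=6)}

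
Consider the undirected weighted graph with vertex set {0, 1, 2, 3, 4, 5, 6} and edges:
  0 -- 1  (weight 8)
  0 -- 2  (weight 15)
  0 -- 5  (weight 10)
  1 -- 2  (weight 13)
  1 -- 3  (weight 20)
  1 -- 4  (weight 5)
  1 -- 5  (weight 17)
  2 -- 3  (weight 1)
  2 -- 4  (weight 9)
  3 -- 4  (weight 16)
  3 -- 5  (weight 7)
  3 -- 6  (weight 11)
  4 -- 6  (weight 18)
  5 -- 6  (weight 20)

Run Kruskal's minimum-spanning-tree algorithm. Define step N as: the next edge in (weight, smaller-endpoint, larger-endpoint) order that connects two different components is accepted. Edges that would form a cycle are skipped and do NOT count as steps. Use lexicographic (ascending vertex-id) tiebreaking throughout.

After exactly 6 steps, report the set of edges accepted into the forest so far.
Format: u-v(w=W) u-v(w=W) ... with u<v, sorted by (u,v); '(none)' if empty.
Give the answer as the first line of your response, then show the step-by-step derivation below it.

0-1(w=8) 1-4(w=5) 2-3(w=1) 2-4(w=9) 3-5(w=7) 3-6(w=11)

step 1: add edge 2-3 (w=1); MST = {2-3(w=1)}
step 2: add edge 1-4 (w=5); MST = {1-4(w=5) 2-3(w=1)}
step 3: add edge 3-5 (w=7); MST = {1-4(w=5) 2-3(w=1) 3-5(w=7)}
step 4: add edge 0-1 (w=8); MST = {0-1(w=8) 1-4(w=5) 2-3(w=1) 3-5(w=7)}
step 5: add edge 2-4 (w=9); MST = {0-1(w=8) 1-4(w=5) 2-3(w=1) 2-4(w=9) 3-5(w=7)}
step 6: add edge 3-6 (w=11); MST = {0-1(w=8) 1-4(w=5) 2-3(w=1) 2-4(w=9) 3-5(w=7) 3-6(w=11)}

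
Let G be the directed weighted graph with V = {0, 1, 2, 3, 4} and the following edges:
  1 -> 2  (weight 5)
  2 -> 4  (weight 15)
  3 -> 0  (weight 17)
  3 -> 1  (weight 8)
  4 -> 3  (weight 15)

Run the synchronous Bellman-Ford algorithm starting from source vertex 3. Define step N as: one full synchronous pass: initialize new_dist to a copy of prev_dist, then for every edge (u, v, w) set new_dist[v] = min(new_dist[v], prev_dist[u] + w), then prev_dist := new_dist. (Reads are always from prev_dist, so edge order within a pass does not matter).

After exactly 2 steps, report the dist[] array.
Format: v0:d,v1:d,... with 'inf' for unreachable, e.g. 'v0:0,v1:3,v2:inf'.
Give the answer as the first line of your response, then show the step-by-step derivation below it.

v0:17,v1:8,v2:13,v3:0,v4:inf

step 1: dist = v0:17,v1:8,v2:inf,v3:0,v4:inf
step 2: dist = v0:17,v1:8,v2:13,v3:0,v4:inf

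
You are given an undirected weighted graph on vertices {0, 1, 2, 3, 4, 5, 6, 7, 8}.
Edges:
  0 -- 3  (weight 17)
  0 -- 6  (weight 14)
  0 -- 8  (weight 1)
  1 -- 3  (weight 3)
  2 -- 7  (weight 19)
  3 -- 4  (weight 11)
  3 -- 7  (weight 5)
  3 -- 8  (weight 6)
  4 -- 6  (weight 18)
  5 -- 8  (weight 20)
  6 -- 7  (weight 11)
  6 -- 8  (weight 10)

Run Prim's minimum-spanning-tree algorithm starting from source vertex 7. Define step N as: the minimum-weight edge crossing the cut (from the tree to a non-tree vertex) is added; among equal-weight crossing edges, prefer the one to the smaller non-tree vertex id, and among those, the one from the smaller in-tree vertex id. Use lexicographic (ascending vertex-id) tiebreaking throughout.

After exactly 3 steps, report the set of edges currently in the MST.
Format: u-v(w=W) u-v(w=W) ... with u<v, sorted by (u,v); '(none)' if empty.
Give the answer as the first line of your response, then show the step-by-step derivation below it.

1-3(w=3) 3-7(w=5) 3-8(w=6)

step 1: add edge 3-7 (w=5); MST = {3-7(w=5)}
step 2: add edge 1-3 (w=3); MST = {1-3(w=3) 3-7(w=5)}
step 3: add edge 3-8 (w=6); MST = {1-3(w=3) 3-7(w=5) 3-8(w=6)}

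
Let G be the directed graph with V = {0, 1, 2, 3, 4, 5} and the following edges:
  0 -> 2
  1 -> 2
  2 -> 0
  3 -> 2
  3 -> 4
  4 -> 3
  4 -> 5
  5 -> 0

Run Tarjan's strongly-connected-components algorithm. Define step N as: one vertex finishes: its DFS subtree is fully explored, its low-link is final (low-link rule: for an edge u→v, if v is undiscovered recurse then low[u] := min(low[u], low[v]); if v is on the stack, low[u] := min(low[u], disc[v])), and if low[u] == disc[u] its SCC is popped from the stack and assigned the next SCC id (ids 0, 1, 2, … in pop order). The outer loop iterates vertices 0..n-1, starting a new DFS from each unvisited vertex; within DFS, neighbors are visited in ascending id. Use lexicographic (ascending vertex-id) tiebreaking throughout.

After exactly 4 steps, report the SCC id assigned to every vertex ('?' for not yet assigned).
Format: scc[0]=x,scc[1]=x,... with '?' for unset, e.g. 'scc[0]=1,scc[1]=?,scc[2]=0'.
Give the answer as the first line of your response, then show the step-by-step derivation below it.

scc[0]=0,scc[1]=1,scc[2]=0,scc[3]=?,scc[4]=?,scc[5]=2

step 1: low=(low[0]=0,low[1]=?,low[2]=0,low[3]=?,low[4]=?,low[5]=?); scc=(scc[0]=?,scc[1]=?,scc[2]=?,scc[3]=?,scc[4]=?,scc[5]=?)
step 2: low=(low[0]=0,low[1]=?,low[2]=0,low[3]=?,low[4]=?,low[5]=?); scc=(scc[0]=0,scc[1]=?,scc[2]=0,scc[3]=?,scc[4]=?,scc[5]=?)
step 3: low=(low[0]=0,low[1]=2,low[2]=0,low[3]=?,low[4]=?,low[5]=?); scc=(scc[0]=0,scc[1]=1,scc[2]=0,scc[3]=?,scc[4]=?,scc[5]=?)
step 4: low=(low[0]=0,low[1]=2,low[2]=0,low[3]=3,low[4]=3,low[5]=5); scc=(scc[0]=0,scc[1]=1,scc[2]=0,scc[3]=?,scc[4]=?,scc[5]=2)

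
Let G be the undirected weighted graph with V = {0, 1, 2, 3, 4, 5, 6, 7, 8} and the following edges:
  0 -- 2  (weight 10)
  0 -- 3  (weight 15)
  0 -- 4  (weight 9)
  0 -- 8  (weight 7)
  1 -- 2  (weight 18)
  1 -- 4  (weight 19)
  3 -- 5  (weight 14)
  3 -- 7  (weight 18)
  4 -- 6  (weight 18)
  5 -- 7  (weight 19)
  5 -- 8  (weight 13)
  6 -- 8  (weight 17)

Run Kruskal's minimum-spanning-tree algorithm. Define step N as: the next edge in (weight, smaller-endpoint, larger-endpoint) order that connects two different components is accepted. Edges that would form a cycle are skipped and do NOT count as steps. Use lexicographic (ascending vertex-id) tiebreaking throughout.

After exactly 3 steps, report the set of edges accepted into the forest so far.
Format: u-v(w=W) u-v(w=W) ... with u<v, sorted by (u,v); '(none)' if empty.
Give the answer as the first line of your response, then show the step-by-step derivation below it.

0-2(w=10) 0-4(w=9) 0-8(w=7)

step 1: add edge 0-8 (w=7); MST = {0-8(w=7)}
step 2: add edge 0-4 (w=9); MST = {0-4(w=9) 0-8(w=7)}
step 3: add edge 0-2 (w=10); MST = {0-2(w=10) 0-4(w=9) 0-8(w=7)}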